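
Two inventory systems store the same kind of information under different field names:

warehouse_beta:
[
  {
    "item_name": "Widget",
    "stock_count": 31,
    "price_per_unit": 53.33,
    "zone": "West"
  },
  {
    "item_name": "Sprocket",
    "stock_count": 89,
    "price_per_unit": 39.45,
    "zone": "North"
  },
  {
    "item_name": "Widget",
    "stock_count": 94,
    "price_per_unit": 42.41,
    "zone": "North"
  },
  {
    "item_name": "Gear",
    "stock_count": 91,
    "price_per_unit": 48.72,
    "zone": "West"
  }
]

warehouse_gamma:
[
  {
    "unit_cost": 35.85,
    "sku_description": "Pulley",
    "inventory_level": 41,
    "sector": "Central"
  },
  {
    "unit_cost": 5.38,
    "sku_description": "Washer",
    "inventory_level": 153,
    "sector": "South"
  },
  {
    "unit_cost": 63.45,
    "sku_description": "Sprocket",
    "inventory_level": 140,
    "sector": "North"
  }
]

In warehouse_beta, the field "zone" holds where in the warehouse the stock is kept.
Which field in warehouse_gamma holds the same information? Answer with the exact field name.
sector

In warehouse_beta, "zone" holds where in the warehouse the stock is kept.
The fields in warehouse_gamma are: "unit_cost", "sku_description", "inventory_level", "sector".
"sector" is the match: the name refers to the same concept and its values are area labels (e.g. 'Central', 'North').
The other fields ("unit_cost", "sku_description", "inventory_level") hold different kinds of data.

So "zone" in warehouse_beta corresponds to "sector" in warehouse_gamma.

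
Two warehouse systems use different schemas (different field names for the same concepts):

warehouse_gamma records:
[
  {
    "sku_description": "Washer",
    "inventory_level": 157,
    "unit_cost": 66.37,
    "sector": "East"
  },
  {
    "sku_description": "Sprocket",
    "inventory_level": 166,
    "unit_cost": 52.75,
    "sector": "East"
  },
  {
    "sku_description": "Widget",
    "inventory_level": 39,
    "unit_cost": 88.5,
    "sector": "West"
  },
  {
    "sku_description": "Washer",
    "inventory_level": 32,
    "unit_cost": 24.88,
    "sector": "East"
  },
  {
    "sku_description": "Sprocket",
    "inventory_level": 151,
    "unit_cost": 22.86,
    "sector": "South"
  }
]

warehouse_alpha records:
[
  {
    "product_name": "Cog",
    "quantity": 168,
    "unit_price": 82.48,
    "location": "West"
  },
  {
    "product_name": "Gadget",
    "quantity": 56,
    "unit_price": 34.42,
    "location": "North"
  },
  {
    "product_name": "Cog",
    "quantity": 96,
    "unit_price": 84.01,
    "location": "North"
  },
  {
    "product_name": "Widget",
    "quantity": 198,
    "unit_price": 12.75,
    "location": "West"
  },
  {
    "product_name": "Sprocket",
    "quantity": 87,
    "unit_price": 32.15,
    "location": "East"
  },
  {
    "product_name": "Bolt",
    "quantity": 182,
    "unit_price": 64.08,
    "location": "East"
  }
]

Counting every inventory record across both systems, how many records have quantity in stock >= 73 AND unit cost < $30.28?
2

Schema mappings:
- "inventory_level" (warehouse_gamma) = "quantity" (warehouse_alpha) = quantity
- "unit_cost" (warehouse_gamma) = "unit_price" (warehouse_alpha) = unit cost

Records meeting both conditions in warehouse_gamma: 1
Records meeting both conditions in warehouse_alpha: 1

Total: 1 + 1 = 2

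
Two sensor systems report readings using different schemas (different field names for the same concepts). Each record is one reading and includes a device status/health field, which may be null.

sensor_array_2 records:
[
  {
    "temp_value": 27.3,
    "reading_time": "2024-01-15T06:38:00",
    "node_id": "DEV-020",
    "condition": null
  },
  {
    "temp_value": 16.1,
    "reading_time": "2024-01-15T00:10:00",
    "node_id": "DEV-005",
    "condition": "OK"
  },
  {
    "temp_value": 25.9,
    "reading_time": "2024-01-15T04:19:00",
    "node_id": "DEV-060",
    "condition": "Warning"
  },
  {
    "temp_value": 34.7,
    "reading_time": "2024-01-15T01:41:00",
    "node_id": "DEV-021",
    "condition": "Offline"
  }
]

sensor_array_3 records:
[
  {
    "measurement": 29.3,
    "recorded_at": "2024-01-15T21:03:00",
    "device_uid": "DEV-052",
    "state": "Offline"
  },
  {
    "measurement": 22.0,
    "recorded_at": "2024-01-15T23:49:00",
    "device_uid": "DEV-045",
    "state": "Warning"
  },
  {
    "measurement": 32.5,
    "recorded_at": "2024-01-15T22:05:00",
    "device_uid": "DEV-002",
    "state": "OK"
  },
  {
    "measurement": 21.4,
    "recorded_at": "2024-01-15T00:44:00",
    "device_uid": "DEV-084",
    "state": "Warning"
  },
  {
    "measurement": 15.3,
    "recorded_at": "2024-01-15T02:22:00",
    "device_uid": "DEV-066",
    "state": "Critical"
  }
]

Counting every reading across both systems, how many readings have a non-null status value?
8

Schema mapping: "condition" (sensor_array_2) = "state" (sensor_array_3) = status

Non-null in sensor_array_2: 3
Non-null in sensor_array_3: 5

Total non-null: 3 + 5 = 8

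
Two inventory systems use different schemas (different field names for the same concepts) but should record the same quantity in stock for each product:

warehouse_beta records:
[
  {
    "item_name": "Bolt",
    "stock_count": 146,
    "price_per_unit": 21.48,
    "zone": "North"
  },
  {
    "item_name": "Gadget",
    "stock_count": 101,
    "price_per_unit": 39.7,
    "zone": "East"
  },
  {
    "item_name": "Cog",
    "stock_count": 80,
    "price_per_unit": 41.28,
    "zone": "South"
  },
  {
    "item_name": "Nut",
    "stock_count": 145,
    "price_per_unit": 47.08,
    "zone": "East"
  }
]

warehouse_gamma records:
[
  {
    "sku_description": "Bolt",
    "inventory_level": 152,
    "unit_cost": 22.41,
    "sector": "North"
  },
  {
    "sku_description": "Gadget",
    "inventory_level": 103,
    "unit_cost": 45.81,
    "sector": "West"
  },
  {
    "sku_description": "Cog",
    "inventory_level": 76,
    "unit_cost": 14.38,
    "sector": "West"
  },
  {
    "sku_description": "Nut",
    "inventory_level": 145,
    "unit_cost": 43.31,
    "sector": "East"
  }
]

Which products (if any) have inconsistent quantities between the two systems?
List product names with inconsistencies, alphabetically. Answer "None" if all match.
Bolt, Cog, Gadget

Schema mappings:
- "item_name" (warehouse_beta) = "sku_description" (warehouse_gamma) = product name
- "stock_count" (warehouse_beta) = "inventory_level" (warehouse_gamma) = quantity

Comparison:
  Bolt: 146 vs 152 - MISMATCH
  Gadget: 101 vs 103 - MISMATCH
  Cog: 80 vs 76 - MISMATCH
  Nut: 145 vs 145 - MATCH

Products with inconsistencies: Bolt, Cog, Gadget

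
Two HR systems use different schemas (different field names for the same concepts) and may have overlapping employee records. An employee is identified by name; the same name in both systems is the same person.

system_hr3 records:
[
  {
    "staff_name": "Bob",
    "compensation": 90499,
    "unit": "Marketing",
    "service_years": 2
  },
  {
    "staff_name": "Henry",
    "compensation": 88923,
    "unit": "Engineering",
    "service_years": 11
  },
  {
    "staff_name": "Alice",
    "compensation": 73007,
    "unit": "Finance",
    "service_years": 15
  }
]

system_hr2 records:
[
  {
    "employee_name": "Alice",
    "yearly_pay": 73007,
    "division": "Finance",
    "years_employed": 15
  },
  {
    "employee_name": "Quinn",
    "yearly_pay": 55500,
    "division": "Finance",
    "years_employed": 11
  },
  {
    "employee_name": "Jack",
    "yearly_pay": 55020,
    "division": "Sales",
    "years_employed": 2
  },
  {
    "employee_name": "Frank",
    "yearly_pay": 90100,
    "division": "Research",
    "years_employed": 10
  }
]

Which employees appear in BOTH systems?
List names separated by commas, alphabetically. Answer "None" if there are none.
Alice

Schema mapping: "staff_name" (system_hr3) = "employee_name" (system_hr2) = employee name

Names in system_hr3: ['Alice', 'Bob', 'Henry']
Names in system_hr2: ['Alice', 'Frank', 'Jack', 'Quinn']

Intersection: ['Alice']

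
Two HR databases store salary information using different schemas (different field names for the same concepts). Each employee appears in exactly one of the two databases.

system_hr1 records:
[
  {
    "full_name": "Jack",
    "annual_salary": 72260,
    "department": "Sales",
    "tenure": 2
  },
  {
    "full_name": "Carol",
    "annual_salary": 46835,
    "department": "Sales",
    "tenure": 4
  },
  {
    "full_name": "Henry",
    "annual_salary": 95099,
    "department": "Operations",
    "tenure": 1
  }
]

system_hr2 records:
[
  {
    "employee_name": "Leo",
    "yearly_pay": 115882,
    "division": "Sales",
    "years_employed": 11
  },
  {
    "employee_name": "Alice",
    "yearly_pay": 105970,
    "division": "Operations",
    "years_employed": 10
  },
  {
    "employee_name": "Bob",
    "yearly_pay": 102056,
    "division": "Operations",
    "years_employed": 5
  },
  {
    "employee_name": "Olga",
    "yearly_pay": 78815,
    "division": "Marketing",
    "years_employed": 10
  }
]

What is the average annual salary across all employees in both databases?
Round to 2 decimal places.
88131.00

Schema mapping: "annual_salary" (system_hr1) = "yearly_pay" (system_hr2) = annual salary

All salaries: [72260, 46835, 95099, 115882, 105970, 102056, 78815]
Sum: 616917
Count: 7
Average: 616917 / 7 = 88131.00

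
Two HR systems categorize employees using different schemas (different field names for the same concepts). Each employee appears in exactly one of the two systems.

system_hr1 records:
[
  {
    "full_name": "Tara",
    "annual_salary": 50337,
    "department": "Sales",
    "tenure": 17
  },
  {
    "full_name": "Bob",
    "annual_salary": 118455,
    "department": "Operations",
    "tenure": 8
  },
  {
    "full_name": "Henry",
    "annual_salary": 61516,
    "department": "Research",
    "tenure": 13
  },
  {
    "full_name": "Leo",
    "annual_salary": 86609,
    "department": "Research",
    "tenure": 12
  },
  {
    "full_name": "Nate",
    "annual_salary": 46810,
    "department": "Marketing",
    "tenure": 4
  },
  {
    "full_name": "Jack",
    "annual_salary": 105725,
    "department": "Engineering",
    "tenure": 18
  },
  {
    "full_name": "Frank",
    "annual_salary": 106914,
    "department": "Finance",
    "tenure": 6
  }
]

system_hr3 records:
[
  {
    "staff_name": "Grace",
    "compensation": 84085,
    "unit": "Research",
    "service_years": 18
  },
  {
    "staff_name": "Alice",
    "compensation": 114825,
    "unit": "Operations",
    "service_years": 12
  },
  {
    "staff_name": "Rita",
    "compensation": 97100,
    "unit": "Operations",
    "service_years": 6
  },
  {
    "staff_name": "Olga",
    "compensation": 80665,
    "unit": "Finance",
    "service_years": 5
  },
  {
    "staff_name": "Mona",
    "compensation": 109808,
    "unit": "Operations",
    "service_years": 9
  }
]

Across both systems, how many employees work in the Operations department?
4

Schema mapping: "department" (system_hr1) = "unit" (system_hr3) = department

Operations employees in system_hr1: 1
Operations employees in system_hr3: 3

Total in Operations: 1 + 3 = 4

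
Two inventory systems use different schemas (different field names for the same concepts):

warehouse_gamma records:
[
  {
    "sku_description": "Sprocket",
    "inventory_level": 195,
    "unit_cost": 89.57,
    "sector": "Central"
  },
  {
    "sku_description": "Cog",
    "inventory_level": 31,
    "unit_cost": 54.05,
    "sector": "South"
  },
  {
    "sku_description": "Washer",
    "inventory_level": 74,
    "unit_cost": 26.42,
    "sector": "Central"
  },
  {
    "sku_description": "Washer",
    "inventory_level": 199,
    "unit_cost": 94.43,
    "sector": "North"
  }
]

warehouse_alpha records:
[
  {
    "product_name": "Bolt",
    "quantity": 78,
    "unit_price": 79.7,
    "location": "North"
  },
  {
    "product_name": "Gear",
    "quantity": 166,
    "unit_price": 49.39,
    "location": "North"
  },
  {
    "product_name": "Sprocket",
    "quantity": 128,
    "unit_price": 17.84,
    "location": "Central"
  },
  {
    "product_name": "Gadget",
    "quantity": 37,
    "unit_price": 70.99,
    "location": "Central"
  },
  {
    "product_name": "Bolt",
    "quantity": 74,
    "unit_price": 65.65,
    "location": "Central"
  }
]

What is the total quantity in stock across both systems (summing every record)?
982

To reconcile these schemas, identify the field holding the quantity in stock in each system:
1. In warehouse_gamma it is "inventory_level"
2. In warehouse_alpha it is "quantity"

From warehouse_gamma: 195 + 31 + 74 + 199 = 499
From warehouse_alpha: 78 + 166 + 128 + 37 + 74 = 483

Total: 499 + 483 = 982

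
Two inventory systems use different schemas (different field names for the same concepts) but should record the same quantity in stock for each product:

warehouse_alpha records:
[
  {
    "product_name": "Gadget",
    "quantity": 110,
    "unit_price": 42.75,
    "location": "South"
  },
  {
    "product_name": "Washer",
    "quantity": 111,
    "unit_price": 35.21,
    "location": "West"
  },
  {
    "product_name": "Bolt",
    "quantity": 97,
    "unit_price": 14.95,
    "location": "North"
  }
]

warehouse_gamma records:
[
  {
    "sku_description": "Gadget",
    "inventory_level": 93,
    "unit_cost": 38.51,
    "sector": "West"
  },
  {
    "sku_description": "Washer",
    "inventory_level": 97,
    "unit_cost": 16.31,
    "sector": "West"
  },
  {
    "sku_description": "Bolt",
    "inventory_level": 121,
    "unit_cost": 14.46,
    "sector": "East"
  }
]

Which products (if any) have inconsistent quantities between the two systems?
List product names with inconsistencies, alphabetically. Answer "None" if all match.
Bolt, Gadget, Washer

Schema mappings:
- "product_name" (warehouse_alpha) = "sku_description" (warehouse_gamma) = product name
- "quantity" (warehouse_alpha) = "inventory_level" (warehouse_gamma) = quantity

Comparison:
  Gadget: 110 vs 93 - MISMATCH
  Washer: 111 vs 97 - MISMATCH
  Bolt: 97 vs 121 - MISMATCH

Products with inconsistencies: Bolt, Gadget, Washer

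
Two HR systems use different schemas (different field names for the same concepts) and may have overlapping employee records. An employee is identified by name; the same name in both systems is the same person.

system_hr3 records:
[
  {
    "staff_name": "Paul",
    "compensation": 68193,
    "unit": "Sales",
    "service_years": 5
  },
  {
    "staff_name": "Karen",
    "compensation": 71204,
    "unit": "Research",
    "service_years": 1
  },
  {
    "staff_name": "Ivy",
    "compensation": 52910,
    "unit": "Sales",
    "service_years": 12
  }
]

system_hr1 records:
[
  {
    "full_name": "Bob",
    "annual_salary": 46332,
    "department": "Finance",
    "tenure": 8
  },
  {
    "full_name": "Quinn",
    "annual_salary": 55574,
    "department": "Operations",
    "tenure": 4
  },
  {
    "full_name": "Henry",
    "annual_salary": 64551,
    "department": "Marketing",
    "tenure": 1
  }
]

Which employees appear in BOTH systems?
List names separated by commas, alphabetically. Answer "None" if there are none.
None

Schema mapping: "staff_name" (system_hr3) = "full_name" (system_hr1) = employee name

Names in system_hr3: ['Ivy', 'Karen', 'Paul']
Names in system_hr1: ['Bob', 'Henry', 'Quinn']

Intersection: None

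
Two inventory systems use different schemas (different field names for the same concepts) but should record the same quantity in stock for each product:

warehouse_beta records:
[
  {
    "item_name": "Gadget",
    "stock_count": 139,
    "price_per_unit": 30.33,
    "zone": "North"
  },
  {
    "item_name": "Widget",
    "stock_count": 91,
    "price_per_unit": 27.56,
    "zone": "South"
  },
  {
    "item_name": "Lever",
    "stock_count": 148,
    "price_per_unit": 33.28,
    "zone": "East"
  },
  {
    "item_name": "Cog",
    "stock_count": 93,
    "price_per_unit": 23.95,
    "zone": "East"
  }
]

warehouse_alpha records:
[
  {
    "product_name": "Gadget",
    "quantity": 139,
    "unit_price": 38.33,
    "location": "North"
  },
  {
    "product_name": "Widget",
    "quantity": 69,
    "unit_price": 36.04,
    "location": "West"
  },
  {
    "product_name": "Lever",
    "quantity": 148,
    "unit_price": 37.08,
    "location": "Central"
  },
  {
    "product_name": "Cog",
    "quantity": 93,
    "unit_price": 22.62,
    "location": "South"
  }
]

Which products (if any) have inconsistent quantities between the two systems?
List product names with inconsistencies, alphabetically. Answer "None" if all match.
Widget

Schema mappings:
- "item_name" (warehouse_beta) = "product_name" (warehouse_alpha) = product name
- "stock_count" (warehouse_beta) = "quantity" (warehouse_alpha) = quantity

Comparison:
  Gadget: 139 vs 139 - MATCH
  Widget: 91 vs 69 - MISMATCH
  Lever: 148 vs 148 - MATCH
  Cog: 93 vs 93 - MATCH

Products with inconsistencies: Widget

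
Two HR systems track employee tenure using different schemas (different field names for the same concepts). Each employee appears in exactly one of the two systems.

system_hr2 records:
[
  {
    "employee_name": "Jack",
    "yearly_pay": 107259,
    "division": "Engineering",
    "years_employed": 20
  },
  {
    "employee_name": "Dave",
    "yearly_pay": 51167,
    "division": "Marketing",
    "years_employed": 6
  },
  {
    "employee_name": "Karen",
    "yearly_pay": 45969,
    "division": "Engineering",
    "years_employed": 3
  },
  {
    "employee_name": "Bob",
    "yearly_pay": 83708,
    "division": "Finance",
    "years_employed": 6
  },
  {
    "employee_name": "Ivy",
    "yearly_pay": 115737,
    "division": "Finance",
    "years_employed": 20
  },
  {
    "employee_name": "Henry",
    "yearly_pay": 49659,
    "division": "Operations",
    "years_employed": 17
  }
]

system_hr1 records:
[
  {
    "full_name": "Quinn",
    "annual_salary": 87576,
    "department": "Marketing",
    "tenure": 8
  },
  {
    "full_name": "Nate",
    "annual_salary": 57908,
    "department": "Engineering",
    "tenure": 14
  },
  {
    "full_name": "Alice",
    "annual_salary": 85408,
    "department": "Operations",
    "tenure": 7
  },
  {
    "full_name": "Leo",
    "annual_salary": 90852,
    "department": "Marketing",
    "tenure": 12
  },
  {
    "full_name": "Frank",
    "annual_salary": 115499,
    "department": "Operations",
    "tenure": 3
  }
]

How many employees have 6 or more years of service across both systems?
9

Reconcile schemas: "years_employed" (system_hr2) = "tenure" (system_hr1) = years of service

From system_hr2: 5 employees with >= 6 years
From system_hr1: 4 employees with >= 6 years

Total: 5 + 4 = 9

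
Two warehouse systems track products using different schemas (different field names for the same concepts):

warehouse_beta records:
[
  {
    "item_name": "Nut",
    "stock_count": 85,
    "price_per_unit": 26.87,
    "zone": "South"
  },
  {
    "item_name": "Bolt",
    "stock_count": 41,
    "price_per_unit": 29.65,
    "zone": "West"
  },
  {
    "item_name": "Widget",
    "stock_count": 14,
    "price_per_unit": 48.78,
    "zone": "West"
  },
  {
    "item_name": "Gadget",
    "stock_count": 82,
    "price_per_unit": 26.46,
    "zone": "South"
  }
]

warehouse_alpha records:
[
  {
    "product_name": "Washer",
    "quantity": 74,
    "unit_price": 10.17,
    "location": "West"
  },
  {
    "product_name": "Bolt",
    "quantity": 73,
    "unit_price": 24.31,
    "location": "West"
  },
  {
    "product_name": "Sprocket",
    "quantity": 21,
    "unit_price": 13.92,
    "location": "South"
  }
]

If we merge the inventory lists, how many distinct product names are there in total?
6

Schema mapping: "item_name" (warehouse_beta) = "product_name" (warehouse_alpha) = product name

Products in warehouse_beta: ['Bolt', 'Gadget', 'Nut', 'Widget']
Products in warehouse_alpha: ['Bolt', 'Sprocket', 'Washer']

Union (unique products): ['Bolt', 'Gadget', 'Nut', 'Sprocket', 'Washer', 'Widget']
Count: 6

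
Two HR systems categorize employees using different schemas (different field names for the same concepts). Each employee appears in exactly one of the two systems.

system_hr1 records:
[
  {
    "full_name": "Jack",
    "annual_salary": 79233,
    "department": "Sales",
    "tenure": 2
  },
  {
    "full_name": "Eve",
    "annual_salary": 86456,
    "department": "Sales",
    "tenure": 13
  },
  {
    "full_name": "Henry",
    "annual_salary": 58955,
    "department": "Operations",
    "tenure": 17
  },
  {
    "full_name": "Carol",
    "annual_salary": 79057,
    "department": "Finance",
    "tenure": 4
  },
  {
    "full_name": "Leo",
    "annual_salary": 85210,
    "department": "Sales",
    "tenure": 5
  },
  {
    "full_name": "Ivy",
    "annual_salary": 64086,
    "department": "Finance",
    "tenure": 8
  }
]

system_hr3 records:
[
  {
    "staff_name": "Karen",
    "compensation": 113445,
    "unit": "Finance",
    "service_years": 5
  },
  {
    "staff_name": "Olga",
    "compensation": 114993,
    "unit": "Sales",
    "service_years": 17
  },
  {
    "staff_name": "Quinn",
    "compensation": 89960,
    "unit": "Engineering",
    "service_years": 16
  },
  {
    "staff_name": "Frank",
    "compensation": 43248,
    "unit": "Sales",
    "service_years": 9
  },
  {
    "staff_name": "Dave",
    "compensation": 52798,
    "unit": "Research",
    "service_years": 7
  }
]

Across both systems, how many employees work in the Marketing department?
0

Schema mapping: "department" (system_hr1) = "unit" (system_hr3) = department

Marketing employees in system_hr1: 0
Marketing employees in system_hr3: 0

Total in Marketing: 0 + 0 = 0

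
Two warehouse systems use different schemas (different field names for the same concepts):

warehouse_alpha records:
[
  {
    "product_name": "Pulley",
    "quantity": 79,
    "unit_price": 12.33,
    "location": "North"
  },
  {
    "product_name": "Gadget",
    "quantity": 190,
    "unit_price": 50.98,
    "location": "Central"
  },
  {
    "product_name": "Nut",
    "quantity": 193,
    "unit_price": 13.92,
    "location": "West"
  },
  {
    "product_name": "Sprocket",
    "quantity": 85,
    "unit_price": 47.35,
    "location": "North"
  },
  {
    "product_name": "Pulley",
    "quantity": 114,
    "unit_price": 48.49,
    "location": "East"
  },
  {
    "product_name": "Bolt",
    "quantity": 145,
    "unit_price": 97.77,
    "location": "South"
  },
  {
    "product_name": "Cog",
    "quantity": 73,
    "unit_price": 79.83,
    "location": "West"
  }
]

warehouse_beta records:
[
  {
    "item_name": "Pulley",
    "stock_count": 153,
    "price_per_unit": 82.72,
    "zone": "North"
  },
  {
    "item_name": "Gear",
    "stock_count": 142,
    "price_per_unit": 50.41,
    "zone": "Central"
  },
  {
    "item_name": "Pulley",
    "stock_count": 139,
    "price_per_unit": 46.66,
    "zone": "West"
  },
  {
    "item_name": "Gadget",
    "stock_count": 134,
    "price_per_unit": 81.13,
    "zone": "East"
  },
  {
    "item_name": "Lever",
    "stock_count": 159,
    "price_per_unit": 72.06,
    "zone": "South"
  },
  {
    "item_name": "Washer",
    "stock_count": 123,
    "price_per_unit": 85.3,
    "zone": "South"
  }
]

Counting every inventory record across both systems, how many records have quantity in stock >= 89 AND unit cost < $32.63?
1

Schema mappings:
- "quantity" (warehouse_alpha) = "stock_count" (warehouse_beta) = quantity
- "unit_price" (warehouse_alpha) = "price_per_unit" (warehouse_beta) = unit cost

Records meeting both conditions in warehouse_alpha: 1
Records meeting both conditions in warehouse_beta: 0

Total: 1 + 0 = 1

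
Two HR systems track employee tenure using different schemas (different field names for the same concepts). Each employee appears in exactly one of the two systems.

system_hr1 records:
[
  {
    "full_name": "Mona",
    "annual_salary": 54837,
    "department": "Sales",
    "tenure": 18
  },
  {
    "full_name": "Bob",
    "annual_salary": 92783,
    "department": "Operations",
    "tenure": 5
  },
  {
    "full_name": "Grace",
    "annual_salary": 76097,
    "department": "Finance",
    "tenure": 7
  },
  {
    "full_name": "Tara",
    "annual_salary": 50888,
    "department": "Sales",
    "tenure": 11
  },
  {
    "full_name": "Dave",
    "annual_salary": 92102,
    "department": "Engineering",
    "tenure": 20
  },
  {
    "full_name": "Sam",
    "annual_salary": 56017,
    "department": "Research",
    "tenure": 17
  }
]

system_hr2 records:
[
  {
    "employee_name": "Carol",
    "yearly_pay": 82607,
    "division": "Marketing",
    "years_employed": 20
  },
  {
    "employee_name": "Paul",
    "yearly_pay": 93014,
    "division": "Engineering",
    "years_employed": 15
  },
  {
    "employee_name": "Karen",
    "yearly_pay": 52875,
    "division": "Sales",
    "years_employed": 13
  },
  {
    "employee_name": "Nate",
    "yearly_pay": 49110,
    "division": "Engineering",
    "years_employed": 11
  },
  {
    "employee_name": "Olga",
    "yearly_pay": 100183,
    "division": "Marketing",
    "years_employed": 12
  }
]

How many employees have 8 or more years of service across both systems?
9

Reconcile schemas: "tenure" (system_hr1) = "years_employed" (system_hr2) = years of service

From system_hr1: 4 employees with >= 8 years
From system_hr2: 5 employees with >= 8 years

Total: 4 + 5 = 9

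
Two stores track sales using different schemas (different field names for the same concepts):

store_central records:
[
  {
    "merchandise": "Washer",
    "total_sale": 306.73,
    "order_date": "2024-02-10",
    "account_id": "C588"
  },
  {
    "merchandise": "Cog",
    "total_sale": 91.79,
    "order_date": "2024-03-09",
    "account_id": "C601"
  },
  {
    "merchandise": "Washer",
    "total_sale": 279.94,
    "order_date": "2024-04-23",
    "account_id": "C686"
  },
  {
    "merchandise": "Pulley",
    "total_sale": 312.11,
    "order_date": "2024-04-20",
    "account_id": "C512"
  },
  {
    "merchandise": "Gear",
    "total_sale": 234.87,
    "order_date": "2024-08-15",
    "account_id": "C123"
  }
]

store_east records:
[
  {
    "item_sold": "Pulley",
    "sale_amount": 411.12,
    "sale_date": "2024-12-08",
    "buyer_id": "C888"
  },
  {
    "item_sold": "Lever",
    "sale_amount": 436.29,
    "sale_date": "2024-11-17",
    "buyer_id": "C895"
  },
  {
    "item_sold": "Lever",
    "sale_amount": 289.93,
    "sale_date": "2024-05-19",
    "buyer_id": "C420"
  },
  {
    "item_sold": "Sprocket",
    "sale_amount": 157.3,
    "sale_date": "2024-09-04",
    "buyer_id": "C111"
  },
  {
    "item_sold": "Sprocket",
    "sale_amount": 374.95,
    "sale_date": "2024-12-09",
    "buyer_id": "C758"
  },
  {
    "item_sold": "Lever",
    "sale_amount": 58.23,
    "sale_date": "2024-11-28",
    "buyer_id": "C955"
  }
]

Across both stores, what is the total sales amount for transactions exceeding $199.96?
2645.94

Schema mapping: "total_sale" (store_central) = "sale_amount" (store_east) = sale amount

Sum of sales > $199.96 in store_central: 1133.65
Sum of sales > $199.96 in store_east: 1512.29

Total: 1133.65 + 1512.29 = 2645.94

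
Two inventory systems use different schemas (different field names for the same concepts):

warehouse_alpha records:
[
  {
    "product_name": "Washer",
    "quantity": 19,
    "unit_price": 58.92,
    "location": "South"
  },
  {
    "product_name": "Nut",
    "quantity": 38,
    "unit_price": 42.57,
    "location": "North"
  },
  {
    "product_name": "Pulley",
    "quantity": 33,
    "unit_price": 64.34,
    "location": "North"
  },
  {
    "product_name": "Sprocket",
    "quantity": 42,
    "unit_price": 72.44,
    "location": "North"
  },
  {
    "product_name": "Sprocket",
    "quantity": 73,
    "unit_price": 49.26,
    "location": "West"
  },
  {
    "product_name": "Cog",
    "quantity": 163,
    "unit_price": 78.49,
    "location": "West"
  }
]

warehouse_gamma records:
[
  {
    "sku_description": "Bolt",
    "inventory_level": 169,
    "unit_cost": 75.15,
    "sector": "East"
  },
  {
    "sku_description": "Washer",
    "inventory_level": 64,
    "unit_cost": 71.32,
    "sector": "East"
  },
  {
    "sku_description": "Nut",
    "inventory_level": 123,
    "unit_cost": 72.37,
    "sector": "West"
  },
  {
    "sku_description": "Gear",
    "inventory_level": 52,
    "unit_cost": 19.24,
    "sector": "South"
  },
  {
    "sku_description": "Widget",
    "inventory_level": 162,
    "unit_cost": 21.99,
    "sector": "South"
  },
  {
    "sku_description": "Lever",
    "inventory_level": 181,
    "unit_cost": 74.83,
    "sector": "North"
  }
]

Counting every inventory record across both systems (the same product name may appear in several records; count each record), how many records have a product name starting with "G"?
1

Schema mapping: "product_name" (warehouse_alpha) = "sku_description" (warehouse_gamma) = product name

Records with product name starting with "G" in warehouse_alpha: 0
Records with product name starting with "G" in warehouse_gamma: 1

Total: 0 + 1 = 1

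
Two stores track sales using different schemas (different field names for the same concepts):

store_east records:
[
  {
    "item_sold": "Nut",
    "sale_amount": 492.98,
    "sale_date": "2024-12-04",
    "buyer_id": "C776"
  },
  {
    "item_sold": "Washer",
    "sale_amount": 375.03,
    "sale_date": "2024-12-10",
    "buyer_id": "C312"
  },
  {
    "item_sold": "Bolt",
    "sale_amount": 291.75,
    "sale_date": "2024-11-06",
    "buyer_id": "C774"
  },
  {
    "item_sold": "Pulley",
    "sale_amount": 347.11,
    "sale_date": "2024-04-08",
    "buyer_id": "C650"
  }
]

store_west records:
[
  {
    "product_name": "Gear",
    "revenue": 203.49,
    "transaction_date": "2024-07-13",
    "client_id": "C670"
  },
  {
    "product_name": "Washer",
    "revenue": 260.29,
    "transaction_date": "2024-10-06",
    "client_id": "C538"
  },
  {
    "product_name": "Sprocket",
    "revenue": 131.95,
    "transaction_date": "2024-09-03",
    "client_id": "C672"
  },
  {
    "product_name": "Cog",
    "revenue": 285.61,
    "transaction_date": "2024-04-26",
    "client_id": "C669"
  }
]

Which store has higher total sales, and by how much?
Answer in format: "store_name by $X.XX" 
store_east by $625.53

Schema mapping: "sale_amount" (store_east) = "revenue" (store_west) = sale amount

Total for store_east: 1506.87
Total for store_west: 881.34

Difference: |1506.87 - 881.34| = 625.53
store_east has higher sales by $625.53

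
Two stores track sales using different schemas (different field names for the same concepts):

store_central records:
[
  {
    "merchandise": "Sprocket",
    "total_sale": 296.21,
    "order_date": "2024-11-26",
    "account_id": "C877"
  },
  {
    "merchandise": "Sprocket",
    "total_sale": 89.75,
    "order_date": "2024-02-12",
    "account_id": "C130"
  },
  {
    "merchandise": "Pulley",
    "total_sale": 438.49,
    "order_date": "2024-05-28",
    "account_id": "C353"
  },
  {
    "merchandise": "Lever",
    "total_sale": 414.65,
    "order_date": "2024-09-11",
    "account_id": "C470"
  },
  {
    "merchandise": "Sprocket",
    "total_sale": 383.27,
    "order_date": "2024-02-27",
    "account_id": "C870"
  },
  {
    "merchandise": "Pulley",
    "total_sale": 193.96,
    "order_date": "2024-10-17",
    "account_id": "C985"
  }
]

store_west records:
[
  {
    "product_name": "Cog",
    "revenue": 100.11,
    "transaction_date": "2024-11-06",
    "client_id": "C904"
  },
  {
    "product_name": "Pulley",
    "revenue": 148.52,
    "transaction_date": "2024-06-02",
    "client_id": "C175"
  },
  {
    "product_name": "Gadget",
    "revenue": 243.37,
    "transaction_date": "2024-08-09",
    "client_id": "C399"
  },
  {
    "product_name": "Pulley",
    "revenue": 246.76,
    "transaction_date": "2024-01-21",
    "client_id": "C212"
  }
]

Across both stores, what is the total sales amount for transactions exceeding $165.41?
2216.71

Schema mapping: "total_sale" (store_central) = "revenue" (store_west) = sale amount

Sum of sales > $165.41 in store_central: 1726.58
Sum of sales > $165.41 in store_west: 490.13

Total: 1726.58 + 490.13 = 2216.71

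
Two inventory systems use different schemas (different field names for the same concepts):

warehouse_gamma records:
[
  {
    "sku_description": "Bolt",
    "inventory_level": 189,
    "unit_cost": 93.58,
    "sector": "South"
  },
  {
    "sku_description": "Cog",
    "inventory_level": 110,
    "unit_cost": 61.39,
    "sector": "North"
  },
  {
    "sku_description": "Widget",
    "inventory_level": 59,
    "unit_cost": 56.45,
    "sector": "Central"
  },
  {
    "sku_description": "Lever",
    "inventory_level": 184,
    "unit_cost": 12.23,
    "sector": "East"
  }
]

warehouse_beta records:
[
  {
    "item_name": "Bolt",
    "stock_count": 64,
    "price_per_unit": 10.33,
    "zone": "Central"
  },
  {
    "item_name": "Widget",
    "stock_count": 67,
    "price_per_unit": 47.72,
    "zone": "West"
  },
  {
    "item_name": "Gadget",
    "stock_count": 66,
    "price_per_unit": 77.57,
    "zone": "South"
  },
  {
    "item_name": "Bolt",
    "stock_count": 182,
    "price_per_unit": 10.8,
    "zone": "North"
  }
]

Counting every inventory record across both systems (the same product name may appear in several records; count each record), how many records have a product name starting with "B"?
3

Schema mapping: "sku_description" (warehouse_gamma) = "item_name" (warehouse_beta) = product name

Records with product name starting with "B" in warehouse_gamma: 1
Records with product name starting with "B" in warehouse_beta: 2

Total: 1 + 2 = 3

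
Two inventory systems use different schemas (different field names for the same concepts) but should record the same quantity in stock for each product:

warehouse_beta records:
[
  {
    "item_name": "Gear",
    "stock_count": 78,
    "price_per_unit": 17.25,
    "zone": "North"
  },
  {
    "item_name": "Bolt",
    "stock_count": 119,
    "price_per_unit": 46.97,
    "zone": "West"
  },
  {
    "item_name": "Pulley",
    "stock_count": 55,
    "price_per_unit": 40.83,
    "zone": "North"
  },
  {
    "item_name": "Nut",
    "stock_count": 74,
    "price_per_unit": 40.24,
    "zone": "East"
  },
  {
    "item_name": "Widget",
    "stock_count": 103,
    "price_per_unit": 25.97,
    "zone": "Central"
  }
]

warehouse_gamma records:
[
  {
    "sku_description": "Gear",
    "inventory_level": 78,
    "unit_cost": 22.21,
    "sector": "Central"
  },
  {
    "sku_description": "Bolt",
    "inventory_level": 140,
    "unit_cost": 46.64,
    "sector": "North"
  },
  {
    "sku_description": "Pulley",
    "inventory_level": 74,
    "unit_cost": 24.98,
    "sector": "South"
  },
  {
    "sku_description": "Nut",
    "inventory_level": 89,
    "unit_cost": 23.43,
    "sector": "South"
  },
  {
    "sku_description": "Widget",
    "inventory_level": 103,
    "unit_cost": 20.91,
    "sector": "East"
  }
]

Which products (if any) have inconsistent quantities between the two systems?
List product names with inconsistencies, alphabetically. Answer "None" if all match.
Bolt, Nut, Pulley

Schema mappings:
- "item_name" (warehouse_beta) = "sku_description" (warehouse_gamma) = product name
- "stock_count" (warehouse_beta) = "inventory_level" (warehouse_gamma) = quantity

Comparison:
  Gear: 78 vs 78 - MATCH
  Bolt: 119 vs 140 - MISMATCH
  Pulley: 55 vs 74 - MISMATCH
  Nut: 74 vs 89 - MISMATCH
  Widget: 103 vs 103 - MATCH

Products with inconsistencies: Bolt, Nut, Pulley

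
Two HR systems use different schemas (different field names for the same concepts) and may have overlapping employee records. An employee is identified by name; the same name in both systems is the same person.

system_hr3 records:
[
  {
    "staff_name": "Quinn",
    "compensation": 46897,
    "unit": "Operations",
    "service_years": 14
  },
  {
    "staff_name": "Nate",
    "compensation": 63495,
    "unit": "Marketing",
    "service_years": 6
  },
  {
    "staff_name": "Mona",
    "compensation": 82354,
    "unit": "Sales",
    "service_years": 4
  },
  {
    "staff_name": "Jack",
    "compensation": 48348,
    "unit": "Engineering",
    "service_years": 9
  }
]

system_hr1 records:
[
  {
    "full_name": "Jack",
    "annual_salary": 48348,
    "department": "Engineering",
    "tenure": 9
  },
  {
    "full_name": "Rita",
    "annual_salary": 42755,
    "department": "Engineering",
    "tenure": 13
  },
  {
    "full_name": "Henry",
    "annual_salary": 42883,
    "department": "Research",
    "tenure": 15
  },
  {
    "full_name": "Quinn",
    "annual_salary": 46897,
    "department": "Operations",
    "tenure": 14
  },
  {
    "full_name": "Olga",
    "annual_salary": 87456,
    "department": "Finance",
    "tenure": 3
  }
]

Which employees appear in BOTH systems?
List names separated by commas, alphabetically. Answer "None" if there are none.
Jack, Quinn

Schema mapping: "staff_name" (system_hr3) = "full_name" (system_hr1) = employee name

Names in system_hr3: ['Jack', 'Mona', 'Nate', 'Quinn']
Names in system_hr1: ['Henry', 'Jack', 'Olga', 'Quinn', 'Rita']

Intersection: ['Jack', 'Quinn']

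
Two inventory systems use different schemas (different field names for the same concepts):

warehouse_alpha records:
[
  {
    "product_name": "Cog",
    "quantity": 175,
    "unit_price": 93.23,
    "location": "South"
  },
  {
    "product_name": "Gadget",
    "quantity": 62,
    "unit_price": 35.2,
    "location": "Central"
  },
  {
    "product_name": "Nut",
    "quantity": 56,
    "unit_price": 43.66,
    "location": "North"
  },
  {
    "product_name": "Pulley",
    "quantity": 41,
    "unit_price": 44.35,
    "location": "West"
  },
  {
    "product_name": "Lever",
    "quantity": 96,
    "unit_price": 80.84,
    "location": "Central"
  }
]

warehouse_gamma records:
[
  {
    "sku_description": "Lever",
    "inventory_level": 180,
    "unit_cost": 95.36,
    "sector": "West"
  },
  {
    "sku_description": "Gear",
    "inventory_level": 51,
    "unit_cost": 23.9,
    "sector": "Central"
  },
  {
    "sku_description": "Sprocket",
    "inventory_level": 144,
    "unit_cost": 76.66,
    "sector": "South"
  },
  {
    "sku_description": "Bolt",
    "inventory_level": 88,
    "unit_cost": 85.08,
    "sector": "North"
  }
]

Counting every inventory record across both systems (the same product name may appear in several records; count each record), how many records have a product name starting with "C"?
1

Schema mapping: "product_name" (warehouse_alpha) = "sku_description" (warehouse_gamma) = product name

Records with product name starting with "C" in warehouse_alpha: 1
Records with product name starting with "C" in warehouse_gamma: 0

Total: 1 + 0 = 1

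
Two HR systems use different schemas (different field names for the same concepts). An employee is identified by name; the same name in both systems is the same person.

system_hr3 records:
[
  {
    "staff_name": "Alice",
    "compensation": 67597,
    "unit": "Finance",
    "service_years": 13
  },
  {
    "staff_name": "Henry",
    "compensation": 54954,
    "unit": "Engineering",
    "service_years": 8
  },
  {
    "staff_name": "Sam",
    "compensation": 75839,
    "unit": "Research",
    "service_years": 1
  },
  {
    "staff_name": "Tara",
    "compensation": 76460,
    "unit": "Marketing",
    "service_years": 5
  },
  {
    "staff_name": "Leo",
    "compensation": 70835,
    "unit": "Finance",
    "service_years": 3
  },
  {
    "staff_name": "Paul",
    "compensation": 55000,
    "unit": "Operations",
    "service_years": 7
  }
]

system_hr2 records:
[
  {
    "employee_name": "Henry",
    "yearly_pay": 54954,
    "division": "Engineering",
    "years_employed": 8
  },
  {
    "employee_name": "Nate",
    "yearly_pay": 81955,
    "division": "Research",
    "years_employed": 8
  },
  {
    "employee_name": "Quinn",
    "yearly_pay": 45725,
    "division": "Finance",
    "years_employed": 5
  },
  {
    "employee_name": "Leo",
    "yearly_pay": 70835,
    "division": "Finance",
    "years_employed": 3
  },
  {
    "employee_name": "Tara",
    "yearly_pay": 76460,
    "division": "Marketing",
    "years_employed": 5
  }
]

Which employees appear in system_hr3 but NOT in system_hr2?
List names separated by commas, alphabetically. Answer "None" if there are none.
Alice, Paul, Sam

Schema mapping: "staff_name" (system_hr3) = "employee_name" (system_hr2) = employee name

Names in system_hr3: ['Alice', 'Henry', 'Leo', 'Paul', 'Sam', 'Tara']
Names in system_hr2: ['Henry', 'Leo', 'Nate', 'Quinn', 'Tara']

In system_hr3 but not system_hr2: ['Alice', 'Paul', 'Sam']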